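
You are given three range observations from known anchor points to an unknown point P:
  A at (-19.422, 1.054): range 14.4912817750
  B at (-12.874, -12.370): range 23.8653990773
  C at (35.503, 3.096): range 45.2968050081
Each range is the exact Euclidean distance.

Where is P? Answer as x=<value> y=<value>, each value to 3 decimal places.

x=-9.065 y=11.189

eq1: (x + 19.422)² + (y − 1.054)² = 14.4912817750²
eq2: (x + 12.874)² + (y + 12.370)² = 23.8653990773²
eq3: (x − 35.503)² + (y − 3.096)² = 45.2968050081²
eq1−eq2, eq1−eq3 (x²,y² cancel):
  13.096·x − 26.848·y = -419.128250
  109.850·x + 4.084·y = -950.080071
det = 13.096·4.084 − -26.848·109.850 = 3002.736864
x = (-419.128250·4.084 − -26.848·-950.080071) / 3002.736864 = -9.064887
y = (13.096·-950.080071 − -419.128250·109.850) / 3002.736864 = 11.189455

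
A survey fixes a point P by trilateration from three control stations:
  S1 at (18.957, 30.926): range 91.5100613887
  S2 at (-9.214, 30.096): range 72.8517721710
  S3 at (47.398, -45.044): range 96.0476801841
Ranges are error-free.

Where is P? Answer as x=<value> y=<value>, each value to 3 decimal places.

eq1: (x − 18.957)² + (y − 30.926)² = 91.5100613887²
eq2: (x + 9.214)² + (y − 30.096)² = 72.8517721710²
eq3: (x − 47.398)² + (y + 45.044)² = 96.0476801841²
eq2−eq3, eq2−eq1 (x²,y² cancel):
  113.224·x − 150.280·y = -632.910832
  56.342·x + 1.660·y = -2741.592314
det = 113.224·1.660 − -150.280·56.342 = 8655.027600
x = (-632.910832·1.660 − -150.280·-2741.592314) / 8655.027600 = -47.724530
y = (113.224·-2741.592314 − -632.910832·56.342) / 8655.027600 = -31.745085

x=-47.725 y=-31.745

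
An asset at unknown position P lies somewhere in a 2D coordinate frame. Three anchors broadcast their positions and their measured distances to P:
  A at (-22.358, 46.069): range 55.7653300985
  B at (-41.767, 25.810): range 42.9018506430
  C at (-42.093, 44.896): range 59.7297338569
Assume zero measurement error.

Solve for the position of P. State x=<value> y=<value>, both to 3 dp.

x=-17.359 y=-9.472

eq1: (x + 22.358)² + (y − 46.069)² = 55.7653300985²
eq2: (x + 41.767)² + (y − 25.810)² = 42.9018506430²
eq3: (x + 42.093)² + (y − 44.896)² = 59.7297338569²
eq3−eq2, eq3−eq1 (x²,y² cancel):
  0.652·x − 38.172·y = 350.239242
  39.470·x + 2.346·y = -707.369474
det = 0.652·2.346 − -38.172·39.470 = 1508.178432
x = (350.239242·2.346 − -38.172·-707.369474) / 1508.178432 = -17.358719
y = (0.652·-707.369474 − 350.239242·39.470) / 1508.178432 = -9.471789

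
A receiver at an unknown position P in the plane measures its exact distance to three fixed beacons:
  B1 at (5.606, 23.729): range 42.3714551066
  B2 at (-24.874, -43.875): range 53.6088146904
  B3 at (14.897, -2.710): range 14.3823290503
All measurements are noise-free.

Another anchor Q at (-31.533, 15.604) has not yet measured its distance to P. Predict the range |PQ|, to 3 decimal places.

61.051

eq1: (x − 5.606)² + (y − 23.729)² = 42.3714551066²
eq2: (x + 24.874)² + (y + 43.875)² = 53.6088146904²
eq3: (x − 14.897)² + (y + 2.710)² = 14.3823290503²
eq3−eq1, eq3−eq2 (x²,y² cancel):
  -18.582·x + 52.878·y = -1223.260851
  -79.542·x − 82.330·y = -352.586832
det = -18.582·-82.330 − 52.878·-79.542 = 5735.877936
x = (-1223.260851·-82.330 − 52.878·-352.586832) / 5735.877936 = 20.808524
y = (-18.582·-352.586832 − -1223.260851·-79.542) / 5735.877936 = -15.821265
|P − Q| = √((20.808524 − -31.533)² + (-15.821265 − 15.604)²) = 61.050654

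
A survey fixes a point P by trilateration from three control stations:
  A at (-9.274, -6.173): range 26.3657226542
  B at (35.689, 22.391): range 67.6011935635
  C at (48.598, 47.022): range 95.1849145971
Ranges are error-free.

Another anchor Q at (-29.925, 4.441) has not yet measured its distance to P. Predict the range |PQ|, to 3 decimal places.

44.580

eq1: (x + 9.274)² + (y + 6.173)² = 26.3657226542²
eq2: (x − 35.689)² + (y − 22.391)² = 67.6011935635²
eq3: (x − 48.598)² + (y − 47.022)² = 95.1849145971²
eq2−eq1, eq2−eq3 (x²,y² cancel):
  -89.926·x − 57.128·y = 2223.821443
  25.818·x + 49.262·y = -1692.474110
det = -89.926·49.262 − -57.128·25.818 = -2955.003908
x = (2223.821443·49.262 − -57.128·-1692.474110) / -2955.003908 = -4.352695
y = (-89.926·-1692.474110 − 2223.821443·25.818) / -2955.003908 = -32.075357
|P − Q| = √((-4.352695 − -29.925)² + (-32.075357 − 4.441)²) = 44.580120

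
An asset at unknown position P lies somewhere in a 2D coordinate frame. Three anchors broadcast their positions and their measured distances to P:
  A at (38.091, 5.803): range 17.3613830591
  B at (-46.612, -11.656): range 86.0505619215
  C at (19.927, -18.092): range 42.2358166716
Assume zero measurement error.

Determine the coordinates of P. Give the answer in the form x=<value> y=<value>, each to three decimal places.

x=32.484 y=22.234

eq1: (x − 38.091)² + (y − 5.803)² = 17.3613830591²
eq2: (x + 46.612)² + (y + 11.656)² = 86.0505619215²
eq3: (x − 19.927)² + (y + 18.092)² = 42.2358166716²
eq2−eq3, eq2−eq1 (x²,y² cancel):
  133.078·x − 12.872·y = 4036.699910
  169.406·x + 34.918·y = 6279.339795
det = 133.078·34.918 − -12.872·169.406 = 6827.411636
x = (4036.699910·34.918 − -12.872·6279.339795) / 6827.411636 = 32.483928
y = (133.078·6279.339795 − 4036.699910·169.406) / 6827.411636 = 22.234018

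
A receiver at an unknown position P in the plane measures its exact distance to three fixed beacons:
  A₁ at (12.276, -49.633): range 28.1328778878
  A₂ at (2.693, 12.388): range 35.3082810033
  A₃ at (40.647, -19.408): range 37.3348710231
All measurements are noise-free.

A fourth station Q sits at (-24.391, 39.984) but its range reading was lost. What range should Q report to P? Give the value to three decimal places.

eq1: (x − 12.276)² + (y + 49.633)² = 28.1328778878²
eq2: (x − 2.693)² + (y − 12.388)² = 35.3082810033²
eq3: (x − 40.647)² + (y + 19.408)² = 37.3348710231²
eq2−eq1, eq2−eq3 (x²,y² cancel):
  19.166·x − 124.042·y = 2908.635961
  75.908·x − 63.592·y = 1720.916393
det = 19.166·-63.592 − -124.042·75.908 = 8196.975864
x = (2908.635961·-63.592 − -124.042·1720.916393) / 8196.975864 = 3.476884
y = (19.166·1720.916393 − 2908.635961·75.908) / 8196.975864 = -22.911578
|P − Q| = √((3.476884 − -24.391)² + (-22.911578 − 39.984)²) = 68.792970

68.793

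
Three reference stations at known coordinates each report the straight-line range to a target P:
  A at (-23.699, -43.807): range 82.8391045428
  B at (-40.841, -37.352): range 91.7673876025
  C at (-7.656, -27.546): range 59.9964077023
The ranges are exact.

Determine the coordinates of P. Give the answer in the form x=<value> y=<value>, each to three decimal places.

x=34.270 y=15.370

eq1: (x + 23.699)² + (y + 43.807)² = 82.8391045428²
eq2: (x + 40.841)² + (y + 37.352)² = 91.7673876025²
eq3: (x + 7.656)² + (y + 27.546)² = 59.9964077023²
eq2−eq1, eq2−eq3 (x²,y² cancel):
  34.284·x − 12.910·y = 976.472851
  66.370·x + 19.612·y = 2575.921757
det = 34.284·19.612 − -12.910·66.370 = 1529.214508
x = (976.472851·19.612 − -12.910·2575.921757) / 1529.214508 = 34.269709
y = (34.284·2575.921757 − 976.472851·66.370) / 1529.214508 = 15.370243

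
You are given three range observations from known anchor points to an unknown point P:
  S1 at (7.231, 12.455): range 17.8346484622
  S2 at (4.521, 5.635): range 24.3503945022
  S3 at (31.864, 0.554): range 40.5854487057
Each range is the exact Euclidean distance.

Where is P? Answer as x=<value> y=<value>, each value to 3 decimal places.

x=3.910 y=29.978

eq1: (x − 7.231)² + (y − 12.455)² = 17.8346484622²
eq2: (x − 4.521)² + (y − 5.635)² = 24.3503945022²
eq3: (x − 31.864)² + (y − 0.554)² = 40.5854487057²
eq3−eq1, eq3−eq2 (x²,y² cancel):
  -49.266·x + 23.802·y = 520.896935
  -54.686·x + 10.162·y = 90.808188
det = -49.266·10.162 − 23.802·-54.686 = 800.995080
x = (520.896935·10.162 − 23.802·90.808188) / 800.995080 = 3.910059
y = (-49.266·90.808188 − 520.896935·-54.686) / 800.995080 = 29.977729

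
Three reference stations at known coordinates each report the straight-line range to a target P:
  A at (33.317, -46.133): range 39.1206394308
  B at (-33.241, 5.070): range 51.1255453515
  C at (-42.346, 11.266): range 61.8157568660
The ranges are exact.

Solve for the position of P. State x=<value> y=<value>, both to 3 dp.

eq1: (x − 33.317)² + (y + 46.133)² = 39.1206394308²
eq2: (x + 33.241)² + (y − 5.070)² = 51.1255453515²
eq3: (x + 42.346)² + (y − 11.266)² = 61.8157568660²
eq3−eq2, eq3−eq1 (x²,y² cancel):
  18.210·x − 12.392·y = 417.928918
  151.326·x − 114.798·y = 3608.933073
det = 18.210·-114.798 − -12.392·151.326 = -215.239788
x = (417.928918·-114.798 − -12.392·3608.933073) / -215.239788 = 15.125016
y = (18.210·3608.933073 − 417.928918·151.326) / -215.239788 = -11.499546

x=15.125 y=-11.500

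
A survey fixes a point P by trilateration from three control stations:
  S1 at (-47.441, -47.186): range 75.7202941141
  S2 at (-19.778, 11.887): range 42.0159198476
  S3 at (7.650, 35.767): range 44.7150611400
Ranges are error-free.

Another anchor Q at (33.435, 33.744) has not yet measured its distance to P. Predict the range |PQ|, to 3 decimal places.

eq1: (x + 47.441)² + (y + 47.186)² = 75.7202941141²
eq2: (x + 19.778)² + (y − 11.887)² = 42.0159198476²
eq3: (x − 7.650)² + (y − 35.767)² = 44.7150611400²
eq2−eq1, eq2−eq3 (x²,y² cancel):
  -55.326·x − 118.146·y = -23.528396
  54.856·x + 47.760·y = 571.231564
det = -55.326·47.760 − -118.146·54.856 = 3838.647216
x = (-23.528396·47.760 − -118.146·571.231564) / 3838.647216 = 17.288645
y = (-55.326·571.231564 − -23.528396·54.856) / 3838.647216 = -7.896866
|P − Q| = √((17.288645 − 33.435)² + (-7.896866 − 33.744)²) = 44.661690

44.662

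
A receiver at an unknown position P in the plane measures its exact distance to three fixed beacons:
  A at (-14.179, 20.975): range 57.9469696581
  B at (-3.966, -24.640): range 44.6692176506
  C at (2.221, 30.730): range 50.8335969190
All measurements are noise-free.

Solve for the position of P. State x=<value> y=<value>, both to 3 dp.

eq1: (x + 14.179)² + (y − 20.975)² = 57.9469696581²
eq2: (x + 3.966)² + (y + 24.640)² = 44.6692176506²
eq3: (x − 2.221)² + (y − 30.730)² = 50.8335969190²
eq2−eq3, eq2−eq1 (x²,y² cancel):
  12.374·x + 110.740·y = -262.308585
  -20.426·x + 91.230·y = -1344.376377
det = 12.374·91.230 − 110.740·-20.426 = 3390.855260
x = (-262.308585·91.230 − 110.740·-1344.376377) / 3390.855260 = 36.847880
y = (12.374·-1344.376377 − -262.308585·-20.426) / 3390.855260 = -6.486042

x=36.848 y=-6.486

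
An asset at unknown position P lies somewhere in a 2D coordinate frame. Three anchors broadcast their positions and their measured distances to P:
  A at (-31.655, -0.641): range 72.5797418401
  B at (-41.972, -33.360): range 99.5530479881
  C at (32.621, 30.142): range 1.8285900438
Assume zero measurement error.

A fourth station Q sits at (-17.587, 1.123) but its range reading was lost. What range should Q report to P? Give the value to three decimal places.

59.399

eq1: (x + 31.655)² + (y + 0.641)² = 72.5797418401²
eq2: (x + 41.972)² + (y + 33.360)² = 99.5530479881²
eq3: (x − 32.621)² + (y − 30.142)² = 1.8285900438²
eq2−eq1, eq2−eq3 (x²,y² cancel):
  20.634·x + 65.438·y = 2770.901960
  149.186·x + 127.004·y = 9005.597043
det = 20.634·127.004 − 65.438·149.186 = -7141.832932
x = (2770.901960·127.004 − 65.438·9005.597043) / -7141.832932 = 33.239734
y = (20.634·9005.597043 − 2770.901960·149.186) / -7141.832932 = 31.862729
|P − Q| = √((33.239734 − -17.587)² + (31.862729 − 1.123)²) = 59.399393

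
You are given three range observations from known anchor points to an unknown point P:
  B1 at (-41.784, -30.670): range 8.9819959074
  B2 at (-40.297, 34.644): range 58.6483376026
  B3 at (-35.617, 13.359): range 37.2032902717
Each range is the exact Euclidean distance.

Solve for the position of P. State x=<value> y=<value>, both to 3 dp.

eq1: (x + 41.784)² + (y + 30.670)² = 8.9819959074²
eq2: (x + 40.297)² + (y − 34.644)² = 58.6483376026²
eq3: (x + 35.617)² + (y − 13.359)² = 37.2032902717²
eq2−eq1, eq2−eq3 (x²,y² cancel):
  -2.974·x − 130.628·y = 3221.447864
  9.360·x − 42.570·y = 678.521322
det = -2.974·-42.570 − -130.628·9.360 = 1349.281260
x = (3221.447864·-42.570 − -130.628·678.521322) / 1349.281260 = -35.947399
y = (-2.974·678.521322 − 3221.447864·9.360) / 1349.281260 = -23.842823

x=-35.947 y=-23.843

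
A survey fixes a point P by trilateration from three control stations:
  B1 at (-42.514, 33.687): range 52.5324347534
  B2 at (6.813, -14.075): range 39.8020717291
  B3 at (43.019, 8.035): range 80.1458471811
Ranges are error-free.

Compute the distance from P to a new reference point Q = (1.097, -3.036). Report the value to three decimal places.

eq1: (x + 42.514)² + (y − 33.687)² = 52.5324347534²
eq2: (x − 6.813)² + (y + 14.075)² = 39.8020717291²
eq3: (x − 43.019)² + (y − 8.035)² = 80.1458471811²
eq3−eq1, eq3−eq2 (x²,y² cancel):
  -171.066·x + 51.304·y = 4690.758698
  -72.412·x − 44.220·y = 3168.478914
det = -171.066·-44.220 − 51.304·-72.412 = 11279.563768
x = (4690.758698·-44.220 − 51.304·3168.478914) / 11279.563768 = -32.801002
y = (-171.066·3168.478914 − 4690.758698·-72.412) / 11279.563768 = -17.939683
|P − Q| = √((-32.801002 − 1.097)² + (-17.939683 − -3.036)²) = 37.029641

37.030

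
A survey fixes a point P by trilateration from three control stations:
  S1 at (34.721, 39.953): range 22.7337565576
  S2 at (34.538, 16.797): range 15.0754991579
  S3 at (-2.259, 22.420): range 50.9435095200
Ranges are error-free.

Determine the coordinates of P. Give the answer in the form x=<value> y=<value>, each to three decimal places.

eq1: (x − 34.721)² + (y − 39.953)² = 22.7337565576²
eq2: (x − 34.538)² + (y − 16.797)² = 15.0754991579²
eq3: (x + 2.259)² + (y − 22.420)² = 50.9435095200²
eq3−eq2, eq3−eq1 (x²,y² cancel):
  73.594·x − 11.246·y = 3335.223659
  73.960·x + 35.066·y = 4372.448044
det = 73.594·35.066 − -11.246·73.960 = 3412.401364
x = (3335.223659·35.066 − -11.246·4372.448044) / 3412.401364 = 48.682873
y = (73.594·4372.448044 − 3335.223659·73.960) / 3412.401364 = 22.011713

x=48.683 y=22.012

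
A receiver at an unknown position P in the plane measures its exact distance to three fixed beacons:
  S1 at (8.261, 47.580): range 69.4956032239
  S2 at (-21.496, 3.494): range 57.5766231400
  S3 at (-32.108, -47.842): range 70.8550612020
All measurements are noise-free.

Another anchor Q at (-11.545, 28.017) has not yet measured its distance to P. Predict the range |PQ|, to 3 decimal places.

63.174

eq1: (x − 8.261)² + (y − 47.580)² = 69.4956032239²
eq2: (x + 21.496)² + (y − 3.494)² = 57.5766231400²
eq3: (x + 32.108)² + (y + 47.842)² = 70.8550612020²
eq1−eq2, eq1−eq3 (x²,y² cancel):
  -59.514·x − 88.172·y = -343.243134
  -80.738·x − 190.844·y = 796.879277
det = -59.514·-190.844 − -88.172·-80.738 = 4239.058880
x = (-343.243134·-190.844 − -88.172·796.879277) / 4239.058880 = 32.027942
y = (-59.514·796.879277 − -343.243134·-80.738) / 4239.058880 = -17.725217
|P − Q| = √((32.027942 − -11.545)² + (-17.725217 − 28.017)²) = 63.173979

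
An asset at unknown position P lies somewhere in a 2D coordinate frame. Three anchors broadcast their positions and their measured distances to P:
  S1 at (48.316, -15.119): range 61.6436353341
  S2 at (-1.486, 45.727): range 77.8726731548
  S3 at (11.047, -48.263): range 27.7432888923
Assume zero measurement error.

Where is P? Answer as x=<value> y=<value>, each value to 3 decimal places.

x=-11.097 y=-31.550

eq1: (x − 48.316)² + (y + 15.119)² = 61.6436353341²
eq2: (x + 1.486)² + (y − 45.727)² = 77.8726731548²
eq3: (x − 11.047)² + (y + 48.263)² = 27.7432888923²
eq1−eq3, eq1−eq2 (x²,y² cancel):
  -74.538·x − 66.288·y = 2918.581060
  -99.604·x + 121.692·y = -2734.068739
det = -74.538·121.692 − -66.288·-99.604 = -15673.228248
x = (2918.581060·121.692 − -66.288·-2734.068739) / -15673.228248 = -11.097396
y = (-74.538·-2734.068739 − 2918.581060·-99.604) / -15673.228248 = -31.550256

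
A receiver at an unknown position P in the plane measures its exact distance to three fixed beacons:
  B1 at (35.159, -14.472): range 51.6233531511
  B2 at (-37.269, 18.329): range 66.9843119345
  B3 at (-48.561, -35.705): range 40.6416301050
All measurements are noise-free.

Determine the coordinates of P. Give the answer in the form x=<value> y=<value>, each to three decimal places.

eq1: (x − 35.159)² + (y + 14.472)² = 51.6233531511²
eq2: (x + 37.269)² + (y − 18.329)² = 66.9843119345²
eq3: (x + 48.561)² + (y + 35.705)² = 40.6416301050²
eq3−eq1, eq3−eq2 (x²,y² cancel):
  167.440·x + 42.466·y = -3200.652174
  22.584·x + 108.068·y = -4743.243092
det = 167.440·108.068 − 42.466·22.584 = 17135.853776
x = (-3200.652174·108.068 − 42.466·-4743.243092) / 17135.853776 = -8.430366
y = (167.440·-4743.243092 − -3200.652174·22.584) / 17135.853776 = -42.129508

x=-8.430 y=-42.130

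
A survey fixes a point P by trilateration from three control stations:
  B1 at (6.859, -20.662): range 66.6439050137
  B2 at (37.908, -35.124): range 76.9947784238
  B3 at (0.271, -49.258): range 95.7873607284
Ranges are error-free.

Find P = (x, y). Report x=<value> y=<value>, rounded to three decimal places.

x=30.782 y=41.540

eq1: (x − 6.859)² + (y + 20.662)² = 66.6439050137²
eq2: (x − 37.908)² + (y + 35.124)² = 76.9947784238²
eq3: (x − 0.271)² + (y + 49.258)² = 95.7873607284²
eq2−eq1, eq2−eq3 (x²,y² cancel):
  -62.098·x + 28.924·y = -709.961886
  -75.274·x − 28.268·y = -3491.310406
det = -62.098·-28.268 − 28.924·-75.274 = 3932.611440
x = (-709.961886·-28.268 − 28.924·-3491.310406) / 3932.611440 = 30.781547
y = (-62.098·-3491.310406 − -709.961886·-75.274) / 3932.611440 = 41.540265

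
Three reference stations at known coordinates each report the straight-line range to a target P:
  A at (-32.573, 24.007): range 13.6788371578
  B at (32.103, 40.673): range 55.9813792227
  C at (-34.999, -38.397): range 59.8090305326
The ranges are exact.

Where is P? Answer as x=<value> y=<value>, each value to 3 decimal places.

x=-19.687 y=19.419

eq1: (x + 32.573)² + (y − 24.007)² = 13.6788371578²
eq2: (x − 32.103)² + (y − 40.673)² = 55.9813792227²
eq3: (x + 34.999)² + (y + 38.397)² = 59.8090305326²
eq2−eq3, eq2−eq1 (x²,y² cancel):
  -134.204·x − 158.140·y = -428.841242
  -129.352·x − 33.332·y = 1899.245074
det = -134.204·-33.332 − -158.140·-129.352 = -15982.437552
x = (-428.841242·-33.332 − -158.140·1899.245074) / -15982.437552 = -19.686656
y = (-134.204·1899.245074 − -428.841242·-129.352) / -15982.437552 = 19.418675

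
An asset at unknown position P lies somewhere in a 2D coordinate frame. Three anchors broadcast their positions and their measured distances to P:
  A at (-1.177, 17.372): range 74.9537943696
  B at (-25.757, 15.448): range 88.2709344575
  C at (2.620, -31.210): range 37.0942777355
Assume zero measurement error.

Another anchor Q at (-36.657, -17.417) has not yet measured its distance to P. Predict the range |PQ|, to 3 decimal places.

78.564

eq1: (x + 1.177)² + (y − 17.372)² = 74.9537943696²
eq2: (x + 25.757)² + (y − 15.448)² = 88.2709344575²
eq3: (x − 2.620)² + (y + 31.210)² = 37.0942777355²
eq3−eq2, eq3−eq1 (x²,y² cancel):
  -56.754·x + 93.316·y = -6494.637176
  -7.594·x + 97.164·y = -4919.842637
det = -56.754·97.164 − 93.316·-7.594 = -4805.803952
x = (-6494.637176·97.164 − 93.316·-4919.842637) / -4805.803952 = 35.778590
y = (-56.754·-4919.842637 − -6494.637176·-7.594) / -4805.803952 = -47.838088
|P − Q| = √((35.778590 − -36.657)² + (-47.838088 − -17.417)²) = 78.564352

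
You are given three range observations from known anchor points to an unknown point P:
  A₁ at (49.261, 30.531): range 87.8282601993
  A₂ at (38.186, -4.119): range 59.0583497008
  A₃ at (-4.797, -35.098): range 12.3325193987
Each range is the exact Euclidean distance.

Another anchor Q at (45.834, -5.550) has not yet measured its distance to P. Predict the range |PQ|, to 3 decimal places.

eq1: (x − 49.261)² + (y − 30.531)² = 87.8282601993²
eq2: (x − 38.186)² + (y + 4.119)² = 59.0583497008²
eq3: (x + 4.797)² + (y + 35.098)² = 12.3325193987²
eq3−eq2, eq3−eq1 (x²,y² cancel):
  85.966·x + 61.958·y = -3115.541691
  108.116·x + 131.258·y = -5457.804986
det = 85.966·131.258 − 61.958·108.116 = 4585.074100
x = (-3115.541691·131.258 − 61.958·-5457.804986) / 4585.074100 = -15.438156
y = (85.966·-5457.804986 − -3115.541691·108.116) / 4585.074100 = -28.864475
|P − Q| = √((-15.438156 − 45.834)² + (-28.864475 − -5.550)²) = 65.557928

65.558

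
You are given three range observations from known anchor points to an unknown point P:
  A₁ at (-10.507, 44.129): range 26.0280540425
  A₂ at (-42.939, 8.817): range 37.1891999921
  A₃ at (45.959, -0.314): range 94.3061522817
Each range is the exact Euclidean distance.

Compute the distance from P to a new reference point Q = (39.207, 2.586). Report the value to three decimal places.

eq1: (x + 10.507)² + (y − 44.129)² = 26.0280540425²
eq2: (x + 42.939)² + (y − 8.817)² = 37.1891999921²
eq3: (x − 45.959)² + (y + 0.314)² = 94.3061522817²
eq2−eq1, eq2−eq3 (x²,y² cancel):
  64.864·x + 70.624·y = 841.845479
  177.796·x − 18.262·y = -7319.782695
det = 64.864·-18.262 − 70.624·177.796 = -13741.211072
x = (841.845479·-18.262 − 70.624·-7319.782695) / -13741.211072 = -36.501772
y = (64.864·-7319.782695 − 841.845479·177.796) / -13741.211072 = 45.444840
|P − Q| = √((-36.501772 − 39.207)² + (45.444840 − 2.586)²) = 86.998266

86.998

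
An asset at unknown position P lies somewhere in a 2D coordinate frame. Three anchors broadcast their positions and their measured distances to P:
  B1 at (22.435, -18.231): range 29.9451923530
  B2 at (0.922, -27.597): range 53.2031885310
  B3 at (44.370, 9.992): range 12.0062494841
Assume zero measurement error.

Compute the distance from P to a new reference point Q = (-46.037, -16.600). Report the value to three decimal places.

eq1: (x − 22.435)² + (y + 18.231)² = 29.9451923530²
eq2: (x − 0.922)² + (y + 27.597)² = 53.2031885310²
eq3: (x − 44.370)² + (y − 9.992)² = 12.0062494841²
eq1−eq2, eq1−eq3 (x²,y² cancel):
  -43.026·x − 18.732·y = -2007.118818
  43.870·x + 56.446·y = 1985.402896
det = -43.026·56.446 − -18.732·43.870 = -1606.872756
x = (-2007.118818·56.446 − -18.732·1985.402896) / -1606.872756 = 47.361100
y = (-43.026·1985.402896 − -2007.118818·43.870) / -1606.872756 = -1.635697
|P − Q| = √((47.361100 − -46.037)² + (-1.635697 − -16.600)²) = 94.589299

94.589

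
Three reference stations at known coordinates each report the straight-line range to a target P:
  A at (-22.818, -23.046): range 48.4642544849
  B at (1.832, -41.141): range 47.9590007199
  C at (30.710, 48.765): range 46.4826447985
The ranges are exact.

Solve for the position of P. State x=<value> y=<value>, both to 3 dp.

x=17.202 y=4.288

eq1: (x + 22.818)² + (y + 23.046)² = 48.4642544849²
eq2: (x − 1.832)² + (y + 41.141)² = 47.9590007199²
eq3: (x − 30.710)² + (y − 48.765)² = 46.4826447985²
eq3−eq1, eq3−eq2 (x²,y² cancel):
  -107.056·x − 143.622·y = -2457.497780
  -57.756·x − 179.812·y = -1764.620703
det = -107.056·-179.812 − -143.622·-57.756 = 10954.921240
x = (-2457.497780·-179.812 − -143.622·-1764.620703) / 10954.921240 = 17.202245
y = (-107.056·-1764.620703 − -2457.497780·-57.756) / 10954.921240 = 4.288300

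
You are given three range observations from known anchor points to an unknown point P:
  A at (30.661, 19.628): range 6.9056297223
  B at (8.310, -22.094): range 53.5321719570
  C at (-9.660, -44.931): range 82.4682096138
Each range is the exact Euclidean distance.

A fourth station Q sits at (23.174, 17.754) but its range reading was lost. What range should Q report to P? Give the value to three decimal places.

eq1: (x − 30.661)² + (y − 19.628)² = 6.9056297223²
eq2: (x − 8.310)² + (y + 22.094)² = 53.5321719570²
eq3: (x + 9.660)² + (y + 44.931)² = 82.4682096138²
eq3−eq2, eq3−eq1 (x²,y² cancel):
  35.940·x + 45.674·y = 2380.402737
  80.642·x + 129.118·y = 5966.562819
det = 35.940·129.118 − 45.674·80.642 = 957.258212
x = (2380.402737·129.118 − 45.674·5966.562819) / 957.258212 = 36.391488
y = (35.940·5966.562819 − 2380.402737·80.642) / 957.258212 = 23.481470
|P − Q| = √((36.391488 − 23.174)² + (23.481470 − 17.754)²) = 14.405065

14.405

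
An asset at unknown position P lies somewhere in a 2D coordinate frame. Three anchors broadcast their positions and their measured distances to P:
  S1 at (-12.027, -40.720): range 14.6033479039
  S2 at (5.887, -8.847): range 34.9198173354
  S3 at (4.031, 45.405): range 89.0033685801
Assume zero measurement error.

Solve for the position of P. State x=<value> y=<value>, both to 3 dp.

x=2.293 y=-43.581

eq1: (x + 12.027)² + (y + 40.720)² = 14.6033479039²
eq2: (x − 5.887)² + (y + 8.847)² = 34.9198173354²
eq3: (x − 4.031)² + (y − 45.405)² = 89.0033685801²
eq3−eq1, eq3−eq2 (x²,y² cancel):
  -32.116·x − 172.250·y = 7433.245992
  3.712·x − 108.504·y = 4737.269168
det = -32.116·-108.504 − -172.250·3.712 = 4124.106464
x = (7433.245992·-108.504 − -172.250·4737.269168) / 4124.106464 = 2.293270
y = (-32.116·4737.269168 − 7433.245992·3.712) / 4124.106464 = -43.581403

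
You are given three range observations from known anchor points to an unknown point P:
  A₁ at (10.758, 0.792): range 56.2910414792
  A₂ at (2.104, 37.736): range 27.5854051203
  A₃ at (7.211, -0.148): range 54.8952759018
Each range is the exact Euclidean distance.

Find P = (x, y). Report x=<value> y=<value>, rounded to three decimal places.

eq1: (x − 10.758)² + (y − 0.792)² = 56.2910414792²
eq2: (x − 2.104)² + (y − 37.736)² = 27.5854051203²
eq3: (x − 7.211)² + (y + 0.148)² = 54.8952759018²
eq2−eq1, eq2−eq3 (x²,y² cancel):
  17.308·x − 73.888·y = -3719.797459
  10.214·x − 75.768·y = -3628.948828
det = 17.308·-75.768 − -73.888·10.214 = -556.700512
x = (-3719.797459·-75.768 − -73.888·-3628.948828) / -556.700512 = -24.619778
y = (17.308·-3628.948828 − -3719.797459·10.214) / -556.700512 = 44.576634

x=-24.620 y=44.577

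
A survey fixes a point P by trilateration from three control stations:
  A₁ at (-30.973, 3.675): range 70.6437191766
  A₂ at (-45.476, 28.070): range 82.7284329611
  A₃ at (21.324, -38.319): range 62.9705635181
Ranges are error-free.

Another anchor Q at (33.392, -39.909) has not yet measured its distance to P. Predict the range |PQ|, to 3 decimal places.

eq1: (x + 30.973)² + (y − 3.675)² = 70.6437191766²
eq2: (x + 45.476)² + (y − 28.070)² = 82.7284329611²
eq3: (x − 21.324)² + (y + 38.319)² = 62.9705635181²
eq3−eq1, eq3−eq2 (x²,y² cancel):
  -104.594·x + 83.988·y = -1975.469572
  -133.600·x + 132.778·y = -1945.769011
det = -104.594·132.778 − 83.988·-133.600 = -2666.985332
x = (-1975.469572·132.778 − 83.988·-1945.769011) / -2666.985332 = 37.074689
y = (-104.594·-1945.769011 − -1975.469572·-133.600) / -2666.985332 = 22.649907
|P − Q| = √((37.074689 − 33.392)² + (22.649907 − -39.909)²) = 62.667209

62.667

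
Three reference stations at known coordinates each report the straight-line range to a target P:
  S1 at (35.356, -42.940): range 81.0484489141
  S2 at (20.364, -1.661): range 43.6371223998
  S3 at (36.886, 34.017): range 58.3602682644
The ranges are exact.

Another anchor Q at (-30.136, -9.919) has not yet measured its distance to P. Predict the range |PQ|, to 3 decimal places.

eq1: (x − 35.356)² + (y + 42.940)² = 81.0484489141²
eq2: (x − 20.364)² + (y + 1.661)² = 43.6371223998²
eq3: (x − 36.886)² + (y − 34.017)² = 58.3602682644²
eq3−eq2, eq3−eq1 (x²,y² cancel):
  -33.044·x − 71.356·y = -598.559407
  -3.060·x − 153.914·y = -2586.773108
det = -33.044·-153.914 − -71.356·-3.060 = 4867.584856
x = (-598.559407·-153.914 − -71.356·-2586.773108) / 4867.584856 = -18.994042
y = (-33.044·-2586.773108 − -598.559407·-3.060) / 4867.584856 = 17.184238
|P − Q| = √((-18.994042 − -30.136)² + (17.184238 − -9.919)²) = 29.304074

29.304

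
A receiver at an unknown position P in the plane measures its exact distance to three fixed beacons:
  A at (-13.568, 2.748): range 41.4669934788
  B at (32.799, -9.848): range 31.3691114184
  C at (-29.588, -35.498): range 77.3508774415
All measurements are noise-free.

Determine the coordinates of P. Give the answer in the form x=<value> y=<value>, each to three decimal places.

x=24.017 y=20.267

eq1: (x + 13.568)² + (y − 2.748)² = 41.4669934788²
eq2: (x − 32.799)² + (y + 9.848)² = 31.3691114184²
eq3: (x + 29.588)² + (y + 35.498)² = 77.3508774415²
eq1−eq3, eq1−eq2 (x²,y² cancel):
  -32.040·x − 76.492·y = -2319.731073
  92.734·x − 25.192·y = 1716.605774
det = -32.040·-25.192 − -76.492·92.734 = 7900.560808
x = (-2319.731073·-25.192 − -76.492·1716.605774) / 7900.560808 = 24.016684
y = (-32.040·1716.605774 − -2319.731073·92.734) / 7900.560808 = 20.266649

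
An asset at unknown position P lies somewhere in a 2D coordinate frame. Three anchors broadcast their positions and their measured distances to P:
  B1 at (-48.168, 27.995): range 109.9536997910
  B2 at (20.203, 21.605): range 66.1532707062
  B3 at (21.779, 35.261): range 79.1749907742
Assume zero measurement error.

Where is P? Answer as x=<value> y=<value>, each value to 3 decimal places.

eq1: (x + 48.168)² + (y − 27.995)² = 109.9536997910²
eq2: (x − 20.203)² + (y − 21.605)² = 66.1532707062²
eq3: (x − 21.779)² + (y − 35.261)² = 79.1749907742²
eq2−eq3, eq2−eq1 (x²,y² cancel):
  3.152·x + 27.312·y = -1049.698211
  -136.742·x + 12.780·y = -5484.621858
det = 3.152·12.780 − 27.312·-136.742 = 3774.980064
x = (-1049.698211·12.780 − 27.312·-5484.621858) / 3774.980064 = 36.127568
y = (3.152·-5484.621858 − -1049.698211·-136.742) / 3774.980064 = -42.602970

x=36.128 y=-42.603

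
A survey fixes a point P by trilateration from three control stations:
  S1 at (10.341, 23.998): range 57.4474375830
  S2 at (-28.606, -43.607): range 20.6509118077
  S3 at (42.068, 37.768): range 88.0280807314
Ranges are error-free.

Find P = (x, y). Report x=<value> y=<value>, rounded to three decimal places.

x=-19.652 y=-24.998

eq1: (x − 10.341)² + (y − 23.998)² = 57.4474375830²
eq2: (x + 28.606)² + (y + 43.607)² = 20.6509118077²
eq3: (x − 42.068)² + (y − 37.768)² = 88.0280807314²
eq2−eq1, eq2−eq3 (x²,y² cancel):
  77.894·x + 135.210·y = -4910.781326
  141.348·x + 162.750·y = -6846.218076
det = 77.894·162.750 − 135.210·141.348 = -6434.414580
x = (-4910.781326·162.750 − 135.210·-6846.218076) / -6434.414580 = -19.651747
y = (77.894·-6846.218076 − -4910.781326·141.348) / -6434.414580 = -24.998359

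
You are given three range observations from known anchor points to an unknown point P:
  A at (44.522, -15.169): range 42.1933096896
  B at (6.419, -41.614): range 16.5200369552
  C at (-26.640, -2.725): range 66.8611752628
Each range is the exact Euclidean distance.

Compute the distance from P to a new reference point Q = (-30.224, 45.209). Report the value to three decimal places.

eq1: (x − 44.522)² + (y + 15.169)² = 42.1933096896²
eq2: (x − 6.419)² + (y + 41.614)² = 16.5200369552²
eq3: (x + 26.640)² + (y + 2.725)² = 66.8611752628²
eq1−eq2, eq1−eq3 (x²,y² cancel):
  -76.206·x − 52.890·y = 1067.985274
  -142.324·x + 24.888·y = -4185.333195
det = -76.206·24.888 − -52.890·-142.324 = -9424.131288
x = (1067.985274·24.888 − -52.890·-4185.333195) / -9424.131288 = 20.668457
y = (-76.206·-4185.333195 − 1067.985274·-142.324) / -9424.131288 = -49.972504
|P − Q| = √((20.668457 − -30.224)² + (-49.972504 − 45.209)²) = 107.933132

107.933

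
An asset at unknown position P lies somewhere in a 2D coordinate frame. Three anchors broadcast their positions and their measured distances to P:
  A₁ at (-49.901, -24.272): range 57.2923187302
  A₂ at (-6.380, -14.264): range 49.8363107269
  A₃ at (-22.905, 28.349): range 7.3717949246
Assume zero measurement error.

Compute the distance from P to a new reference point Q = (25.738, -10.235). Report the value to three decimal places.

68.612

eq1: (x + 49.901)² + (y + 24.272)² = 57.2923187302²
eq2: (x + 6.380)² + (y + 14.264)² = 49.8363107269²
eq3: (x + 22.905)² + (y − 28.349)² = 7.3717949246²
eq2−eq1, eq2−eq3 (x²,y² cancel):
  -87.042·x − 20.016·y = 2036.321770
  -33.050·x + 85.226·y = 3513.453236
det = -87.042·85.226 − -20.016·-33.050 = -8079.770292
x = (2036.321770·85.226 − -20.016·3513.453236) / -8079.770292 = -30.183140
y = (-87.042·3513.453236 − 2036.321770·-33.050) / -8079.770292 = 29.520339
|P − Q| = √((-30.183140 − 25.738)² + (29.520339 − -10.235)²) = 68.612396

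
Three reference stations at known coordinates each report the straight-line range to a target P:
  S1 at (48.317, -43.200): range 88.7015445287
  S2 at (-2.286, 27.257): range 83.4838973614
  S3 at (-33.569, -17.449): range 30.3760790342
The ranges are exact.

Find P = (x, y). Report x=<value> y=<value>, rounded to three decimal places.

x=-40.300 y=-47.070

eq1: (x − 48.317)² + (y + 43.200)² = 88.7015445287²
eq2: (x + 2.286)² + (y − 27.257)² = 83.4838973614²
eq3: (x + 33.569)² + (y + 17.449)² = 30.3760790342²
eq2−eq3, eq2−eq1 (x²,y² cancel):
  -62.566·x − 89.412·y = 6730.030458
  101.206·x − 140.914·y = 2554.199761
det = -62.566·-140.914 − -89.412·101.206 = 17865.456196
x = (6730.030458·-140.914 − -89.412·2554.199761) / 17865.456196 = -40.300085
y = (-62.566·2554.199761 − 6730.030458·101.206) / 17865.456196 = -47.069916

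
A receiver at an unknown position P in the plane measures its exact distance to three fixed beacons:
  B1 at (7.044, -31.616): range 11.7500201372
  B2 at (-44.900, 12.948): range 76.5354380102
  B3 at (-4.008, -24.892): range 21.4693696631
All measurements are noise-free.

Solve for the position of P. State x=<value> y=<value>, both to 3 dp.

eq1: (x − 7.044)² + (y + 31.616)² = 11.7500201372²
eq2: (x + 44.900)² + (y − 12.948)² = 76.5354380102²
eq3: (x + 4.008)² + (y + 24.892)² = 21.4693696631²
eq3−eq2, eq3−eq1 (x²,y² cancel):
  -81.784·x + 75.680·y = -3848.754462
  22.104·x − 13.448·y = 736.384525
det = -81.784·-13.448 − 75.680·22.104 = -572.999488
x = (-3848.754462·-13.448 − 75.680·736.384525) / -572.999488 = 6.931125
y = (-81.784·736.384525 − -3848.754462·22.104) / -572.999488 = -43.365478

x=6.931 y=-43.365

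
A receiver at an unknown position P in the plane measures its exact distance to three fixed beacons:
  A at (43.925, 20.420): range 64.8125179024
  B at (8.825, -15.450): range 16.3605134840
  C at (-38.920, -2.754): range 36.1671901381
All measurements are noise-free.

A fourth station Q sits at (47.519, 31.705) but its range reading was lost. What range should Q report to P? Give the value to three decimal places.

74.916

eq1: (x − 43.925)² + (y − 20.420)² = 64.8125179024²
eq2: (x − 8.825)² + (y + 15.450)² = 16.3605134840²
eq3: (x + 38.920)² + (y + 2.754)² = 36.1671901381²
eq1−eq2, eq1−eq3 (x²,y² cancel):
  -70.200·x − 71.740·y = 1903.197175
  -165.690·x − 46.348·y = 2068.565725
det = -70.200·-46.348 − -71.740·-165.690 = -8632.971000
x = (1903.197175·-46.348 − -71.740·2068.565725) / -8632.971000 = -6.972052
y = (-70.200·2068.565725 − 1903.197175·-165.690) / -8632.971000 = -19.706707
|P − Q| = √((-6.972052 − 47.519)² + (-19.706707 − 31.705)²) = 74.916209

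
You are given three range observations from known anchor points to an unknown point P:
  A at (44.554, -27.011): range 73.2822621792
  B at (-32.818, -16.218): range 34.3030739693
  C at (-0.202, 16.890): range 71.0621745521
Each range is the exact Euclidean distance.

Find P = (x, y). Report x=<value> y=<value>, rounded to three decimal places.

x=-25.143 y=-49.651

eq1: (x − 44.554)² + (y + 27.011)² = 73.2822621792²
eq2: (x + 32.818)² + (y + 16.218)² = 34.3030739693²
eq3: (x + 0.202)² + (y − 16.890)² = 71.0621745521²
eq2−eq3, eq2−eq1 (x²,y² cancel):
  65.232·x + 66.216·y = -4927.863512
  154.744·x − 21.586·y = -2818.980677
det = 65.232·-21.586 − 66.216·154.744 = -11654.626656
x = (-4927.863512·-21.586 − 66.216·-2818.980677) / -11654.626656 = -25.143189
y = (65.232·-2818.980677 − -4927.863512·154.744) / -11654.626656 = -49.651489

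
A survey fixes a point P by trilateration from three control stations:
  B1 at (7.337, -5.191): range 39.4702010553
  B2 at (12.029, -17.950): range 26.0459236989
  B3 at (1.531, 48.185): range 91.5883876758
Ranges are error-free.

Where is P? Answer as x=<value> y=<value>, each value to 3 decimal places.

x=25.591 y=-40.187

eq1: (x − 7.337)² + (y + 5.191)² = 39.4702010553²
eq2: (x − 12.029)² + (y + 17.950)² = 26.0459236989²
eq3: (x − 1.531)² + (y − 48.185)² = 91.5883876758²
eq2−eq3, eq2−eq1 (x²,y² cancel):
  -20.996·x + 132.270·y = -5852.803771
  -9.384·x + 25.518·y = -1265.627921
det = -20.996·25.518 − 132.270·-9.384 = 705.445752
x = (-5852.803771·25.518 − 132.270·-1265.627921) / 705.445752 = 25.590569
y = (-20.996·-1265.627921 − -5852.803771·-9.384) / 705.445752 = -40.186771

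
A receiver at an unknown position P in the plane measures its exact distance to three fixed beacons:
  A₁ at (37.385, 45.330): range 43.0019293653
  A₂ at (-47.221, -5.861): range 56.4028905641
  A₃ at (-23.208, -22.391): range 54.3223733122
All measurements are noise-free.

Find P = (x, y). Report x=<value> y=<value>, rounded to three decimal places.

x=-1.753 y=27.515

eq1: (x − 37.385)² + (y − 45.330)² = 43.0019293653²
eq2: (x + 47.221)² + (y + 5.861)² = 56.4028905641²
eq3: (x + 23.208)² + (y + 22.391)² = 54.3223733122²
eq3−eq1, eq3−eq2 (x²,y² cancel):
  121.186·x + 135.442·y = 3514.233293
  -48.026·x + 33.060·y = 993.840195
det = 121.186·33.060 − 135.442·-48.026 = 10511.146652
x = (3514.233293·33.060 − 135.442·993.840195) / 10511.146652 = -1.753106
y = (121.186·993.840195 − 3514.233293·-48.026) / 10511.146652 = 27.514989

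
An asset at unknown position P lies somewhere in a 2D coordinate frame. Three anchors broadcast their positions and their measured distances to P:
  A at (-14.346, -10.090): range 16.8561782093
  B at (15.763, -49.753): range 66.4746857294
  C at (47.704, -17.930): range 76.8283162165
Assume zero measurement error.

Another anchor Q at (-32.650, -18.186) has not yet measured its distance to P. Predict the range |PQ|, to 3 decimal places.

eq1: (x + 14.346)² + (y + 10.090)² = 16.8561782093²
eq2: (x − 15.763)² + (y + 49.753)² = 66.4746857294²
eq3: (x − 47.704)² + (y + 17.930)² = 76.8283162165²
eq2−eq3, eq2−eq1 (x²,y² cancel):
  63.882·x + 63.646·y = -1610.382992
  -60.218·x + 79.326·y = 1718.535737
det = 63.882·79.326 − 63.646·-60.218 = 8900.138360
x = (-1610.382992·79.326 − 63.646·1718.535737) / 8900.138360 = -26.642638
y = (63.882·1718.535737 − -1610.382992·-60.218) / 8900.138360 = 1.439242
|P − Q| = √((-26.642638 − -32.650)² + (1.439242 − -18.186)²) = 20.524096

20.524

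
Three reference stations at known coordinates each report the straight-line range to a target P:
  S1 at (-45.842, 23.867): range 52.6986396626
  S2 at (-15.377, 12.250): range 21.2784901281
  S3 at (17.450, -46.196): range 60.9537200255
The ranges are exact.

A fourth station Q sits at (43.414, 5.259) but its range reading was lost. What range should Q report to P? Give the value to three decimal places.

38.483

eq1: (x + 45.842)² + (y − 23.867)² = 52.6986396626²
eq2: (x + 15.377)² + (y − 12.250)² = 21.2784901281²
eq3: (x − 17.450)² + (y + 46.196)² = 60.9537200255²
eq3−eq1, eq3−eq2 (x²,y² cancel):
  -126.584·x + 140.126·y = 1170.759100
  -65.654·x + 116.892·y = 1210.523556
det = -126.584·116.892 − 140.126·-65.654 = -5596.824524
x = (1170.759100·116.892 − 140.126·1210.523556) / -5596.824524 = 5.855722
y = (-126.584·1210.523556 − 1170.759100·-65.654) / -5596.824524 = 13.644862
|P − Q| = √((5.855722 − 43.414)² + (13.644862 − 5.259)²) = 38.483073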